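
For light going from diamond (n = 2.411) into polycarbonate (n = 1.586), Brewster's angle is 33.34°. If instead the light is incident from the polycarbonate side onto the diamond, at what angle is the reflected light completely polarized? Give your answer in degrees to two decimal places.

The two Brewster angles are complementary: θ_B' = 90° − θ_B = 90° − 33.34° = 56.66°.

θ_B' ≈ 56.66°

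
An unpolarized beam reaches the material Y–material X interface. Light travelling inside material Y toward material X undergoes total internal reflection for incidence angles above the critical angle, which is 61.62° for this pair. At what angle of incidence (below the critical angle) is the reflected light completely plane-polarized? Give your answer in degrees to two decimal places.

θ_B ≈ 41.34°

sin θ_c = n₂/n₁, so n₂/n₁ = sin 61.62° = 0.8798.
Brewster: tan θ_B = n₂/n₁ = 0.8798.
θ_B = arctan(0.8798) = 41.34°.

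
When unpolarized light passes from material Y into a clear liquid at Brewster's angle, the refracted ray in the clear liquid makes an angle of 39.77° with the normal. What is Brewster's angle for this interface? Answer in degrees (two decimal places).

θ_B ≈ 50.23°

At Brewster's angle the reflected and refracted rays are perpendicular, so θ_B + θ_t = 90°.
So θ_B = 90° − θ_t = 90° − 39.77° = 50.23°.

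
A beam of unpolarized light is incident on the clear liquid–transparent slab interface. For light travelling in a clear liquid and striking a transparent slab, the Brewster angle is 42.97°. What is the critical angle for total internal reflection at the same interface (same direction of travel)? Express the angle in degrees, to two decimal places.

n₂/n₁ = tan 42.97° = 0.9315; the critical angle satisfies sin θ_c = n₂/n₁.
θ_c = arcsin(0.9315) = 68.68°.

θ_c ≈ 68.68°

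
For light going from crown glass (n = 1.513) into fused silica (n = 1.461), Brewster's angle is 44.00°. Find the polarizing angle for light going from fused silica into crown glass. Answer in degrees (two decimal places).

The two Brewster angles are complementary: θ_B' = 90° − θ_B = 90° − 44.00° = 46.00°.

θ_B' ≈ 46.00°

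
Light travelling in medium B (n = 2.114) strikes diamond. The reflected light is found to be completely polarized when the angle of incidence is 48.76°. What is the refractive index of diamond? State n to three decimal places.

n ≈ 2.411

Full polarization of the reflected beam means tan θ_B = n₂/n₁, where n₁ is the incident medium (medium B).
n₂ = n₁ tan θ_B = 2.114 × tan 48.76° = 2.411.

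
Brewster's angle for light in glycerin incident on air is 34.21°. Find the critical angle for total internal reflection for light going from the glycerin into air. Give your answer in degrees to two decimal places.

θ_c ≈ 42.83°

tan θ_B = n₂/n₁ = tan 34.21° = 0.6799.
Total internal reflection: sin θ_c = n₂/n₁ = 0.6799.
θ_c = arcsin(0.6799) = 42.83°.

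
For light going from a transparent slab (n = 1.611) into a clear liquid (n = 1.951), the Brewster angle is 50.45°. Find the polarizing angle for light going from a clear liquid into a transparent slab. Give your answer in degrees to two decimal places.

Reversing the direction swaps n₁ and n₂, so tan θ_B' = 1/tan θ_B and θ_B' = 90° − θ_B.
Hence θ_B' = 90° − 50.45° = 39.55°.

θ_B' ≈ 39.55°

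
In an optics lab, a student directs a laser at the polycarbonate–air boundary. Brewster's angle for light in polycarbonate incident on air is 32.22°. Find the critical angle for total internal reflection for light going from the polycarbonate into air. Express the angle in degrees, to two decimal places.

θ_c ≈ 39.07°

tan θ_B = n₂/n₁ = tan 32.22° = 0.6302.
Total internal reflection: sin θ_c = n₂/n₁ = 0.6302.
θ_c = arcsin(0.6302) = 39.07°.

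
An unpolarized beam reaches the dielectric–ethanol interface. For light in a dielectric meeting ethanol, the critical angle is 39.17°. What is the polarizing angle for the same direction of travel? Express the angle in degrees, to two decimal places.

θ_B ≈ 32.28°

n₂/n₁ = sin θ_c = sin 39.17° = 0.6316.
tan θ_B equals the same ratio, so θ_B = arctan(0.6316) = 32.28°.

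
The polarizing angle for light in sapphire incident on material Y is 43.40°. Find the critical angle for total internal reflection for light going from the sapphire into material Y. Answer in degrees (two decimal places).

θ_c ≈ 71.02°

tan θ_B = n₂/n₁ = tan 43.40° = 0.9457.
Total internal reflection: sin θ_c = n₂/n₁ = 0.9457.
θ_c = arcsin(0.9457) = 71.02°.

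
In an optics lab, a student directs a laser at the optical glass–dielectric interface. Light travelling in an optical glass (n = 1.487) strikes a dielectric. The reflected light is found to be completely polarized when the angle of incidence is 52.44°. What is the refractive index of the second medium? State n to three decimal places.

n ≈ 1.934

Brewster's law: tan θ_B = n₂/n₁ (light incident in an optical glass, refracted into a dielectric).
n₂ = n₁ tan θ_B = 1.487 × tan 52.44° = 1.934.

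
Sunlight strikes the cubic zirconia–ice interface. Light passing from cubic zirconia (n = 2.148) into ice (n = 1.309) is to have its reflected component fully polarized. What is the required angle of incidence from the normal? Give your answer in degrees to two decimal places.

The reflected p-component vanishes when tan θ_B = n₂/n₁.
Brewster's condition: tan θ_B = n₂/n₁ = 1.309/2.148 = 0.6094. Taking the arctangent, θ_B = 31.36°.

θ_B ≈ 31.36°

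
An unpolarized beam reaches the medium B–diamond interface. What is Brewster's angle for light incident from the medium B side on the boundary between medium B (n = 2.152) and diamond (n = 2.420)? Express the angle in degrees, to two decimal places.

θ_B ≈ 48.35°

The reflected p-component vanishes when tan θ_B = n₂/n₁.
Here n₂/n₁ = 2.420/2.152 = 1.1245, and Brewster's law gives tan θ_B = n₂/n₁.
So θ_B = arctan 1.1245 = 48.35°.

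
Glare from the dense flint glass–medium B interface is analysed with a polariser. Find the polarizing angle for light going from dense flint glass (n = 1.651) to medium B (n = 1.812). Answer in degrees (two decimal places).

θ_B ≈ 47.66°

The reflected p-component vanishes when tan θ_B = n₂/n₁.
Brewster's condition: tan θ_B = n₂/n₁ = 1.812/1.651 = 1.0975.
θ_B = arctan(1.0975) = 47.66°.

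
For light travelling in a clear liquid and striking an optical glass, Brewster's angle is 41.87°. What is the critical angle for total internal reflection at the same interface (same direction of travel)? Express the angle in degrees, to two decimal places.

θ_c ≈ 63.68°

From Brewster, n₂/n₁ = tan θ_B = tan 41.87° = 0.8963.
Then sin θ_c = n₂/n₁ = 0.8963, so θ_c = arcsin 0.8963 = 63.68°.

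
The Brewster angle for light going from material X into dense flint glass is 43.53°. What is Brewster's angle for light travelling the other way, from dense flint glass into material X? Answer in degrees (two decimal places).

The two Brewster angles are complementary: θ_B' = 90° − θ_B = 90° − 43.53° = 46.47°.

θ_B' ≈ 46.47°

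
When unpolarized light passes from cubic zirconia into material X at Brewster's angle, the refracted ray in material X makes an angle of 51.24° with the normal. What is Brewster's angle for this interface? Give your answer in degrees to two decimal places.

At Brewster's angle the reflected and refracted rays are perpendicular, so θ_B + θ_t = 90°.
θ_B = 90° − 51.24° = 38.76°.

θ_B ≈ 38.76°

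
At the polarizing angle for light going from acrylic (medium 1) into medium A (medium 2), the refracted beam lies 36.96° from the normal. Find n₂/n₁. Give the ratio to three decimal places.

At Brewster incidence θ_B = 90° − θ_t = 90° − 36.96° = 53.04°.
tan θ_B = n₂/n₁, so n₂/n₁ = tan 53.04° = 1.329.

n₂/n₁ ≈ 1.329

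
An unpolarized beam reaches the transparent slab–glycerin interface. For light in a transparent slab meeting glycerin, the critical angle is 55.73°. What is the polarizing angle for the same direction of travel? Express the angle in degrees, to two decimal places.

At the critical angle sin θ_c = n₂/n₁, giving n₂/n₁ = sin 55.73° = 0.8264.
Then tan θ_B = n₂/n₁ = 0.8264, so θ_B = arctan 0.8264 = 39.57°.

θ_B ≈ 39.57°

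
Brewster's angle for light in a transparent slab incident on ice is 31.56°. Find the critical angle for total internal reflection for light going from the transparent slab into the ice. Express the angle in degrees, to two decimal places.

From Brewster, n₂/n₁ = tan θ_B = tan 31.56° = 0.6142.
Then sin θ_c = n₂/n₁ = 0.6142, so θ_c = arcsin 0.6142 = 37.90°.

θ_c ≈ 37.90°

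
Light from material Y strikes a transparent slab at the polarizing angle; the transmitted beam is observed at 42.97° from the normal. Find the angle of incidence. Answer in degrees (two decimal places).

Brewster's condition makes the reflected and refracted beams perpendicular: θ_B + θ_t = 90°.
So θ_B = 90° − θ_t = 90° − 42.97° = 47.03°.

θ_B ≈ 47.03°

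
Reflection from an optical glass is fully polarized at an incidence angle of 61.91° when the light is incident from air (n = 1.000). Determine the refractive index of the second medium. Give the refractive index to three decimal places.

n ≈ 1.874

Brewster's law: tan θ_B = n₂/n₁ (light incident in air, refracted into an optical glass).
n₂ = n₁ tan θ_B = 1.000 × tan 61.91° = 1.874.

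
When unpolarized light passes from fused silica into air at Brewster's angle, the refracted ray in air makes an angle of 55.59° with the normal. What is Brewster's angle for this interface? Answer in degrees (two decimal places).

θ_B ≈ 34.41°

Since the reflected and refracted rays are at right angles at the polarizing angle, θ_B + θ_t = 90°.
So θ_B = 90° − θ_t = 90° − 55.59° = 34.41°.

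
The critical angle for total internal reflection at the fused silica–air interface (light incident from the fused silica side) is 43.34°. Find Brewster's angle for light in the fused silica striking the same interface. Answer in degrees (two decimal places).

sin θ_c = n₂/n₁, so n₂/n₁ = sin 43.34° = 0.6863.
Brewster: tan θ_B = n₂/n₁ = 0.6863.
θ_B = arctan(0.6863) = 34.46°.

θ_B ≈ 34.46°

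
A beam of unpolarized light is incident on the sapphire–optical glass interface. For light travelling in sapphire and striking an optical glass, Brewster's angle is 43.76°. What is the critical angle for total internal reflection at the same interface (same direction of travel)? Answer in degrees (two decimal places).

θ_c ≈ 73.26°

From Brewster, n₂/n₁ = tan θ_B = tan 43.76° = 0.9576.
Then sin θ_c = n₂/n₁ = 0.9576, so θ_c = arcsin 0.9576 = 73.26°.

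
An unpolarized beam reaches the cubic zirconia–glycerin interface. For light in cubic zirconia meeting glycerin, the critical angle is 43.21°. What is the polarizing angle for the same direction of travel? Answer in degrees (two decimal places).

θ_B ≈ 34.40°

sin θ_c = n₂/n₁, so n₂/n₁ = sin 43.21° = 0.6847.
Brewster: tan θ_B = n₂/n₁ = 0.6847.
θ_B = arctan(0.6847) = 34.40°.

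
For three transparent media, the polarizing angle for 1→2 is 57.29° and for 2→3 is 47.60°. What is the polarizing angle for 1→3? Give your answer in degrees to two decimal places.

θ_B ≈ 59.61°

n₂/n₁ = tan 57.29° = 1.5571 and n₃/n₂ = tan 47.60° = 1.0951.
So n₃/n₁ = (n₂/n₁)(n₃/n₂) = 1.5571 × 1.0951 = 1.7052.
θ_B(1→3) = arctan(1.7052) = 59.61°.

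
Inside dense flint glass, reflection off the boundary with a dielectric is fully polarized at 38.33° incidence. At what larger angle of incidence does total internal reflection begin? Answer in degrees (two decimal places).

tan θ_B = n₂/n₁ = tan 38.33° = 0.7906.
Total internal reflection: sin θ_c = n₂/n₁ = 0.7906.
θ_c = arcsin(0.7906) = 52.24°.

θ_c ≈ 52.24°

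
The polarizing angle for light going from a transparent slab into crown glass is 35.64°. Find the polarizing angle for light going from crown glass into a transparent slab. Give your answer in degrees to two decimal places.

θ_B' ≈ 54.36°

tan θ_B' = n₁/n₂ = 1/tan θ_B, so θ_B' = 90° − θ_B.
θ_B' = 90° − 35.64° = 54.36°.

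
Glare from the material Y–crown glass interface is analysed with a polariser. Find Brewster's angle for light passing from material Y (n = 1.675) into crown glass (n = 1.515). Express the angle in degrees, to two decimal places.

Here n₂/n₁ = 1.515/1.675 = 0.9045, and Brewster's law gives tan θ_B = n₂/n₁.
θ_B = arctan(0.9045) = 42.13°.

θ_B ≈ 42.13°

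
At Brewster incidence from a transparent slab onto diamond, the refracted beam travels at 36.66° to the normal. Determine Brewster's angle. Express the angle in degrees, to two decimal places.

θ_B ≈ 53.34°

Brewster's condition makes the reflected and refracted beams perpendicular: θ_B + θ_t = 90°.
So θ_B = 90° − θ_t = 90° − 36.66° = 53.34°.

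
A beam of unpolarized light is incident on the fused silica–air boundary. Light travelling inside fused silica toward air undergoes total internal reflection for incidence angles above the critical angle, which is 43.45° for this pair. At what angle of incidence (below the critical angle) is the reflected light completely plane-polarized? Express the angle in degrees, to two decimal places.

θ_B ≈ 34.52°

n₂/n₁ = sin θ_c = sin 43.45° = 0.6877.
tan θ_B equals the same ratio, so θ_B = arctan(0.6877) = 34.52°.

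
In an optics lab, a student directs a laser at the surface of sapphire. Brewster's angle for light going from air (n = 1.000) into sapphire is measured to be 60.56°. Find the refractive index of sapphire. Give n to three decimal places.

n ≈ 1.772

Full polarization of the reflected beam means tan θ_B = n₂/n₁, where n₁ is the incident medium (air).
n₂ = n₁ tan θ_B = 1.000 × tan 60.56° = 1.772.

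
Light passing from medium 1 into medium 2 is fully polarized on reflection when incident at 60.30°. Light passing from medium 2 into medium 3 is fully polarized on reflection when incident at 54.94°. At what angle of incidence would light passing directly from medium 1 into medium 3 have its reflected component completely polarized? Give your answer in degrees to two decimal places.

θ_B ≈ 68.18°

Each Brewster angle gives a ratio: n₂/n₁ = tan 60.30° = 1.7532, n₃/n₂ = tan 54.94° = 1.4250.
So n₃/n₁ = (n₂/n₁)(n₃/n₂) = 1.7532 × 1.4250 = 2.4982.
θ_B(1→3) = arctan(2.4982) = 68.18°.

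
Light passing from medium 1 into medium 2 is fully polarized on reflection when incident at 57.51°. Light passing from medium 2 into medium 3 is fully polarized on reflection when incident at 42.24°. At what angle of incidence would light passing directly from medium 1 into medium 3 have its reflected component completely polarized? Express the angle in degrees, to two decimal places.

θ_B ≈ 54.96°

n₂/n₁ = tan 57.51° = 1.5703 and n₃/n₂ = tan 42.24° = 0.9080.
Multiplying, n₃/n₁ = 1.5703 × 0.9080 = 1.4259, and θ_B(1→3) = arctan 1.4259 = 54.96°.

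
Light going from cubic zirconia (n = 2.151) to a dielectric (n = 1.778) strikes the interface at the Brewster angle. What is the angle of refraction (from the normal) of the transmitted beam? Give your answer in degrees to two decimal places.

θ_t ≈ 50.42°

tan θ_B = n₂/n₁ = 1.778/2.151 = 0.8266, so θ_B = 39.58°.
Since θ_B + θ_t = 90° at Brewster incidence, θ_t = 90° − 39.58° = 50.42°.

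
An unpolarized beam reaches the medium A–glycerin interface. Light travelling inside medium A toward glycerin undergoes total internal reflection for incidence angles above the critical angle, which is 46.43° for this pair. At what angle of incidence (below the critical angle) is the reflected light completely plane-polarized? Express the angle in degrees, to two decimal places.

θ_B ≈ 35.92°

n₂/n₁ = sin θ_c = sin 46.43° = 0.7245.
tan θ_B equals the same ratio, so θ_B = arctan(0.7245) = 35.92°.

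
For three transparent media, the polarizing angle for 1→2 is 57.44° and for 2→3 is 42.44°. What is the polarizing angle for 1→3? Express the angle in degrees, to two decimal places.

θ_B ≈ 55.07°

Each Brewster angle gives a ratio: n₂/n₁ = tan 57.44° = 1.5661, n₃/n₂ = tan 42.44° = 0.9144.
Multiplying, n₃/n₁ = 1.5661 × 0.9144 = 1.4320, and θ_B(1→3) = arctan 1.4320 = 55.07°.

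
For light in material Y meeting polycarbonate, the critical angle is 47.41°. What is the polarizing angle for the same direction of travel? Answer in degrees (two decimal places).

sin θ_c = n₂/n₁, so n₂/n₁ = sin 47.41° = 0.7362.
Brewster: tan θ_B = n₂/n₁ = 0.7362.
θ_B = arctan(0.7362) = 36.36°.

θ_B ≈ 36.36°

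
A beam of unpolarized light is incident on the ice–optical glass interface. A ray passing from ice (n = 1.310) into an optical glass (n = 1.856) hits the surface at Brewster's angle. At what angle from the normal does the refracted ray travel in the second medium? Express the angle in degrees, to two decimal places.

First find Brewster's angle: tan θ_B = 1.856/1.310 = 1.4168, giving θ_B = 54.78°.
The refracted ray is perpendicular to the reflected ray, so θ_t = 90° − θ_B = 35.22°.

θ_t ≈ 35.22°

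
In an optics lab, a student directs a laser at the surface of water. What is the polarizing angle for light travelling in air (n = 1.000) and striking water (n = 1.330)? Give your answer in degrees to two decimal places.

θ_B ≈ 53.06°

tan θ_B = n₂/n₁ = 1.330/1.000 = 1.3300.
So θ_B = arctan 1.3300 = 53.06°.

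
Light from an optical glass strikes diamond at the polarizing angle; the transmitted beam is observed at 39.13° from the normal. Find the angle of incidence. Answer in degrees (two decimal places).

Since the reflected and refracted rays are at right angles at the polarizing angle, θ_B + θ_t = 90°.
So θ_B = 90° − θ_t = 90° − 39.13° = 50.87°.

θ_B ≈ 50.87°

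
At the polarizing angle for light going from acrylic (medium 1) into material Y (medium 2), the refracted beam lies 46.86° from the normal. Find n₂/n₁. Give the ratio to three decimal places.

At Brewster incidence θ_B = 90° − θ_t = 90° − 46.86° = 43.14°.
tan θ_B = n₂/n₁, so n₂/n₁ = tan 43.14° = 0.937.

n₂/n₁ ≈ 0.937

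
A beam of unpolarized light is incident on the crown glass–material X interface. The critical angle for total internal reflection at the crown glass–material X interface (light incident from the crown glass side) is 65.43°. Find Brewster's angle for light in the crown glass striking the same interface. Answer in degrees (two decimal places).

n₂/n₁ = sin θ_c = sin 65.43° = 0.9095.
tan θ_B equals the same ratio, so θ_B = arctan(0.9095) = 42.29°.

θ_B ≈ 42.29°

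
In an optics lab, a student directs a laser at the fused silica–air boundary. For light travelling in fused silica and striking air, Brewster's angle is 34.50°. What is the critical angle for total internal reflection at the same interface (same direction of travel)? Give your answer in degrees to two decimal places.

n₂/n₁ = tan 34.50° = 0.6873; the critical angle satisfies sin θ_c = n₂/n₁.
θ_c = arcsin(0.6873) = 43.42°.

θ_c ≈ 43.42°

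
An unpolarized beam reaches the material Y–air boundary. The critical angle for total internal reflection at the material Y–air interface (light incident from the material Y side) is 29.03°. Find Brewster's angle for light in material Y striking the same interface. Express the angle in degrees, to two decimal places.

sin θ_c = n₂/n₁, so n₂/n₁ = sin 29.03° = 0.4853.
Brewster: tan θ_B = n₂/n₁ = 0.4853.
θ_B = arctan(0.4853) = 25.89°.

θ_B ≈ 25.89°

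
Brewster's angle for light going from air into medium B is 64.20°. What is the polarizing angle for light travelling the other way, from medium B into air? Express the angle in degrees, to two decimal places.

θ_B' ≈ 25.80°

Reversing the direction swaps n₁ and n₂, so tan θ_B' = 1/tan θ_B and θ_B' = 90° − θ_B.
Hence θ_B' = 90° − 64.20° = 25.80°.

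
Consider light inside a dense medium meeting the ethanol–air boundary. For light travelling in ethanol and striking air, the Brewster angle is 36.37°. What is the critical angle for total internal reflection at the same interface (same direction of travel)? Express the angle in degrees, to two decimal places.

θ_c ≈ 47.43°

tan θ_B = n₂/n₁ = tan 36.37° = 0.7365.
Total internal reflection: sin θ_c = n₂/n₁ = 0.7365.
θ_c = arcsin(0.7365) = 47.43°.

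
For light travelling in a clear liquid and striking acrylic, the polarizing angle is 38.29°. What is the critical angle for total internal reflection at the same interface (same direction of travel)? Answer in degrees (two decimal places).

θ_c ≈ 52.14°

tan θ_B = n₂/n₁ = tan 38.29° = 0.7895.
Total internal reflection: sin θ_c = n₂/n₁ = 0.7895.
θ_c = arcsin(0.7895) = 52.14°.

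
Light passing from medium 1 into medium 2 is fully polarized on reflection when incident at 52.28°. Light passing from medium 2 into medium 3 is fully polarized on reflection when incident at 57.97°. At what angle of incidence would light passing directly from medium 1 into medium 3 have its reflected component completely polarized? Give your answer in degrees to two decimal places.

θ_B ≈ 64.18°

tan θ_B(1→2) = n₂/n₁ = tan 52.28° = 1.2929.
tan θ_B(2→3) = n₃/n₂ = tan 57.97° = 1.5985.
n₃/n₁ = 2.0667. Then tan θ_B(1→3) = n₃/n₁, so θ_B(1→3) = arctan(2.0667) = 64.18°.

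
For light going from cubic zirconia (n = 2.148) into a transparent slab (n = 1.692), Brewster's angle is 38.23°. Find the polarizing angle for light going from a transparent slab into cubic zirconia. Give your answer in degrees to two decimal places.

Reversing the direction swaps n₁ and n₂, so tan θ_B' = 1/tan θ_B and θ_B' = 90° − θ_B.
Hence θ_B' = 90° − 38.23° = 51.77°.

θ_B' ≈ 51.77°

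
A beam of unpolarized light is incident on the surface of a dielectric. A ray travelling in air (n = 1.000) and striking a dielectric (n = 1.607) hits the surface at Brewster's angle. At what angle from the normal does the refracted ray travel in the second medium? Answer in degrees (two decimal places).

θ_B = arctan(n₂/n₁) = arctan(1.607/1.000) = 58.11°.
Since θ_B + θ_t = 90° at Brewster incidence, θ_t = 90° − 58.11° = 31.89°.

θ_t ≈ 31.89°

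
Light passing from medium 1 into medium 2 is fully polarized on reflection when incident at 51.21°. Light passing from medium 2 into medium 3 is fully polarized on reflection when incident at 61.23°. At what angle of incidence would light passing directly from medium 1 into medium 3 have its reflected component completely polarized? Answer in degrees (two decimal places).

θ_B ≈ 66.19°

n₂/n₁ = tan 51.21° = 1.2442 and n₃/n₂ = tan 61.23° = 1.8213.
Multiplying, n₃/n₁ = 1.2442 × 1.8213 = 2.2660, and θ_B(1→3) = arctan 2.2660 = 66.19°.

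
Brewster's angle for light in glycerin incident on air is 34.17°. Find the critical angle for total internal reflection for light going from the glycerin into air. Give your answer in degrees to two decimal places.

θ_c ≈ 42.75°

From Brewster, n₂/n₁ = tan θ_B = tan 34.17° = 0.6788.
Then sin θ_c = n₂/n₁ = 0.6788, so θ_c = arcsin 0.6788 = 42.75°.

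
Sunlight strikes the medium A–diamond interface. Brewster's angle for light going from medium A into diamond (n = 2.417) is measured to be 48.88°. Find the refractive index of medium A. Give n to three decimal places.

n ≈ 2.110

At Brewster's angle, tan θ_B = n₂/n₁ with n₁ on the incident side (medium A) and n₂ on the transmitted side (diamond).
n₁ = n₂ / tan θ_B = 2.417 / tan 48.88° = 2.110.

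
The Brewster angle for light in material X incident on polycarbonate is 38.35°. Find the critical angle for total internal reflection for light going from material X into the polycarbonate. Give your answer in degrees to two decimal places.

θ_c ≈ 52.30°

tan θ_B = n₂/n₁ = tan 38.35° = 0.7912.
Total internal reflection: sin θ_c = n₂/n₁ = 0.7912.
θ_c = arcsin(0.7912) = 52.30°.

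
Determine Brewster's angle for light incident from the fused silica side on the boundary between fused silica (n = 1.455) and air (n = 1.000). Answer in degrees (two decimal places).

tan θ_B = n₂/n₁ = 1.000/1.455 = 0.6873.
So θ_B = arctan 0.6873 = 34.50°.

θ_B ≈ 34.50°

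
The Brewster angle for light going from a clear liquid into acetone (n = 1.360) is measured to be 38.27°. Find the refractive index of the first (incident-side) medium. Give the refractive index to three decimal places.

n ≈ 1.724

Full polarization of the reflected beam means tan θ_B = n₂/n₁, where n₁ is the incident medium (a clear liquid).
n₁ = n₂ / tan θ_B = 1.360 / tan 38.27° = 1.724.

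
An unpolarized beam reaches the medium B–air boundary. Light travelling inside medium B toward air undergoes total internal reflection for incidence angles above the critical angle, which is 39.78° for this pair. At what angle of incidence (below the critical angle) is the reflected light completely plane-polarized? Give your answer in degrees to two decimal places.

sin θ_c = n₂/n₁, so n₂/n₁ = sin 39.78° = 0.6398.
Brewster: tan θ_B = n₂/n₁ = 0.6398.
θ_B = arctan(0.6398) = 32.61°.

θ_B ≈ 32.61°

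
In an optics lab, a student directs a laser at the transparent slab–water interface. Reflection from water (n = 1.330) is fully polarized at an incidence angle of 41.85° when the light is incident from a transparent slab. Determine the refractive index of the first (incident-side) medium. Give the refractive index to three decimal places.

n ≈ 1.485

At the Brewster angle, tan θ_B = n₂/n₁ with n₁ on the incident side (a transparent slab) and n₂ on the transmitted side (water).
n₁ = n₂ / tan θ_B = 1.330 / tan 41.85° = 1.485.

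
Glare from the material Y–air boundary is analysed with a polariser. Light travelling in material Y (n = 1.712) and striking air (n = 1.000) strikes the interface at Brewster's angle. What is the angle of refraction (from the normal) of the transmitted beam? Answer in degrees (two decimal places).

θ_t ≈ 59.71°

θ_B = arctan(n₂/n₁) = arctan(1.000/1.712) = 30.29°.
At Brewster's angle the reflected and refracted rays are perpendicular, so θ_t = 90° − θ_B = 90° − 30.29° = 59.71°.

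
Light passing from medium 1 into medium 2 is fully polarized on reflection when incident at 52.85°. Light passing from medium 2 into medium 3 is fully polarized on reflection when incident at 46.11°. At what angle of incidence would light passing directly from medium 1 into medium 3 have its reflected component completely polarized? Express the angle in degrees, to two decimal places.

n₂/n₁ = tan 52.85° = 1.3198 and n₃/n₂ = tan 46.11° = 1.0395.
Multiplying, n₃/n₁ = 1.3198 × 1.0395 = 1.3720, and θ_B(1→3) = arctan 1.3720 = 53.91°.

θ_B ≈ 53.91°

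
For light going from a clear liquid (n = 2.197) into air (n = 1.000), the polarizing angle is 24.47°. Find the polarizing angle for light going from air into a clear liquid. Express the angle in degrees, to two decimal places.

The two Brewster angles are complementary: θ_B' = 90° − θ_B = 90° − 24.47° = 65.53°.

θ_B' ≈ 65.53°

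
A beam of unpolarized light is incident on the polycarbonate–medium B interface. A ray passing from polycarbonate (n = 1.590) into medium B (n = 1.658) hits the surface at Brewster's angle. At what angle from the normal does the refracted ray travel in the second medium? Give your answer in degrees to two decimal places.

θ_t ≈ 43.80°

tan θ_B = n₂/n₁ = 1.658/1.590 = 1.0428, so θ_B = 46.20°.
At Brewster's angle the reflected and refracted rays are perpendicular, so θ_t = 90° − θ_B = 90° − 46.20° = 43.80°.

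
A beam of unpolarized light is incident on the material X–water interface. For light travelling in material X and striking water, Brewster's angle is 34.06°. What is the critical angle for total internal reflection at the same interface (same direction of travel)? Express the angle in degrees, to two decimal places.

tan θ_B = n₂/n₁ = tan 34.06° = 0.6760.
Total internal reflection: sin θ_c = n₂/n₁ = 0.6760.
θ_c = arcsin(0.6760) = 42.53°.

θ_c ≈ 42.53°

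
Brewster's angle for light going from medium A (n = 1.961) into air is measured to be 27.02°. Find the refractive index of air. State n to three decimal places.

Full polarization of the reflected beam means tan θ_B = n₂/n₁, where n₁ is the incident medium (medium A).
n₂ = n₁ tan θ_B = 1.961 × tan 27.02° = 1.000.

n ≈ 1.000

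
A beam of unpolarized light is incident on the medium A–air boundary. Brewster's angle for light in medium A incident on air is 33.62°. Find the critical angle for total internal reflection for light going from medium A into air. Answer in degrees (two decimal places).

From Brewster, n₂/n₁ = tan θ_B = tan 33.62° = 0.6649.
Then sin θ_c = n₂/n₁ = 0.6649, so θ_c = arcsin 0.6649 = 41.67°.

θ_c ≈ 41.67°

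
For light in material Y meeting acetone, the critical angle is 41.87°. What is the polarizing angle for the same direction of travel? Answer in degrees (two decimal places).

sin θ_c = n₂/n₁, so n₂/n₁ = sin 41.87° = 0.6674.
Brewster: tan θ_B = n₂/n₁ = 0.6674.
θ_B = arctan(0.6674) = 33.72°.

θ_B ≈ 33.72°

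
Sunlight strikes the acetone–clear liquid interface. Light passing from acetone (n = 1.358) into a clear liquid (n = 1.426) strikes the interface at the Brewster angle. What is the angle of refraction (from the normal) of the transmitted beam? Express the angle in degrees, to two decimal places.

θ_t ≈ 43.60°

First find Brewster's angle: tan θ_B = 1.426/1.358 = 1.0501, giving θ_B = 46.40°.
Since θ_B + θ_t = 90° at Brewster incidence, θ_t = 90° − 46.40° = 43.60°.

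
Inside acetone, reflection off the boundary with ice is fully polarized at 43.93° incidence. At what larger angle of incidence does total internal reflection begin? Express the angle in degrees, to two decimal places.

θ_c ≈ 74.44°

tan θ_B = n₂/n₁ = tan 43.93° = 0.9633.
Total internal reflection: sin θ_c = n₂/n₁ = 0.9633.
θ_c = arcsin(0.9633) = 74.44°.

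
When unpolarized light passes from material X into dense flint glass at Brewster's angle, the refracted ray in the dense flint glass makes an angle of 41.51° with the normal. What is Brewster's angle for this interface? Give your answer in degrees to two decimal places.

At Brewster's angle the reflected and refracted rays are perpendicular, so θ_B + θ_t = 90°.
So θ_B = 90° − θ_t = 90° − 41.51° = 48.49°.

θ_B ≈ 48.49°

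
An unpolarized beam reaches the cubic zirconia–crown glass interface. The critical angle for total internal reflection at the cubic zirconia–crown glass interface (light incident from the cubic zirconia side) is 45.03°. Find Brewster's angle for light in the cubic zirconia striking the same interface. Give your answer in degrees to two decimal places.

θ_B ≈ 35.28°

At the critical angle sin θ_c = n₂/n₁, giving n₂/n₁ = sin 45.03° = 0.7075.
Then tan θ_B = n₂/n₁ = 0.7075, so θ_B = arctan 0.7075 = 35.28°.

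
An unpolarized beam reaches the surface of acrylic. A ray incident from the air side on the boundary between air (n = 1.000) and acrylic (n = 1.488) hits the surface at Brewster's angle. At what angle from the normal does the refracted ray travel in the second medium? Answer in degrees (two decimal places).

θ_t ≈ 33.90°

First find Brewster's angle: tan θ_B = 1.488/1.000 = 1.4880, giving θ_B = 56.10°.
Since θ_B + θ_t = 90° at Brewster incidence, θ_t = 90° − 56.10° = 33.90°.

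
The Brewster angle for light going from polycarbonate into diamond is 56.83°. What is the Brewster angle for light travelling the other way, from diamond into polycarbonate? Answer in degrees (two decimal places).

θ_B' ≈ 33.17°

tan θ_B' = n₁/n₂ = 1/tan θ_B, so θ_B' = 90° − θ_B.
θ_B' = 90° − 56.83° = 33.17°.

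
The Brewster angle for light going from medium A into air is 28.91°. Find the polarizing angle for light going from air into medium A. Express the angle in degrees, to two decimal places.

tan θ_B' = n₁/n₂ = 1/tan θ_B, so θ_B' = 90° − θ_B.
θ_B' = 90° − 28.91° = 61.09°.

θ_B' ≈ 61.09°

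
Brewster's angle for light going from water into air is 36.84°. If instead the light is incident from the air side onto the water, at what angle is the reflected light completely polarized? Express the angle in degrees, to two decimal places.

θ_B' ≈ 53.16°

Reversing the direction swaps n₁ and n₂, so tan θ_B' = 1/tan θ_B and θ_B' = 90° − θ_B.
Hence θ_B' = 90° − 36.84° = 53.16°.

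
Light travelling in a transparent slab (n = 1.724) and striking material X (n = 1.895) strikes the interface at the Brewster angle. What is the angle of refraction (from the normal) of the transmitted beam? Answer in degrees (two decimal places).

tan θ_B = n₂/n₁ = 1.895/1.724 = 1.0992, so θ_B = 47.71°.
Since θ_B + θ_t = 90° at Brewster incidence, θ_t = 90° − 47.71° = 42.29°.

θ_t ≈ 42.29°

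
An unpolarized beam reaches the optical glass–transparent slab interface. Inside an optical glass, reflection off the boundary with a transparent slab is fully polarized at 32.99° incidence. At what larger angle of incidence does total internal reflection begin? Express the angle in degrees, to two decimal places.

θ_c ≈ 40.48°

tan θ_B = n₂/n₁ = tan 32.99° = 0.6492.
Total internal reflection: sin θ_c = n₂/n₁ = 0.6492.
θ_c = arcsin(0.6492) = 40.48°.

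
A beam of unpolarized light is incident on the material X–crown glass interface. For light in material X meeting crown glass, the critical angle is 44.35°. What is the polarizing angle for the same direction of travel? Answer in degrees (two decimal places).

θ_B ≈ 34.96°

At the critical angle sin θ_c = n₂/n₁, giving n₂/n₁ = sin 44.35° = 0.6990.
Then tan θ_B = n₂/n₁ = 0.6990, so θ_B = arctan 0.6990 = 34.96°.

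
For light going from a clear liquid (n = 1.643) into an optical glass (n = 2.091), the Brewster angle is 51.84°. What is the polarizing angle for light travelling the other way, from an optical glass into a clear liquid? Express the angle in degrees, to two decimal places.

θ_B' ≈ 38.16°

Reversing the direction swaps n₁ and n₂, so tan θ_B' = 1/tan θ_B and θ_B' = 90° − θ_B.
Hence θ_B' = 90° − 51.84° = 38.16°.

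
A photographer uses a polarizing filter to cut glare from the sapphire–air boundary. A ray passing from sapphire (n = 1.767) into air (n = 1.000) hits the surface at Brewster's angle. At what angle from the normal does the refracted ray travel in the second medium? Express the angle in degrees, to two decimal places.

θ_B = arctan(n₂/n₁) = arctan(1.000/1.767) = 29.51°.
The refracted ray is perpendicular to the reflected ray, so θ_t = 90° − θ_B = 60.49°.

θ_t ≈ 60.49°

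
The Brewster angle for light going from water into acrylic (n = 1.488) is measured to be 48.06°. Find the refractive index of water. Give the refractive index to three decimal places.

n ≈ 1.337

Full polarization of the reflected beam means tan θ_B = n₂/n₁, where n₁ is the incident medium (water).
n₁ = n₂ / tan θ_B = 1.488 / tan 48.06° = 1.337.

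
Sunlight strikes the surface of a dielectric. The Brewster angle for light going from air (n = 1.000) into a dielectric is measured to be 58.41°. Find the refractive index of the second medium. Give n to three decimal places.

n ≈ 1.626

At the Brewster angle, tan θ_B = n₂/n₁ with n₁ on the incident side (air) and n₂ on the transmitted side (a dielectric).
n₂ = n₁ tan θ_B = 1.000 × tan 58.41° = 1.626.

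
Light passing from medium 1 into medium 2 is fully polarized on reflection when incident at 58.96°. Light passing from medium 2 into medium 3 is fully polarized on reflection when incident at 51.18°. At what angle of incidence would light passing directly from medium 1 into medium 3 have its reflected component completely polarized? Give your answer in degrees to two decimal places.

Each Brewster angle gives a ratio: n₂/n₁ = tan 58.96° = 1.6617, n₃/n₂ = tan 51.18° = 1.2429.
Multiplying, n₃/n₁ = 1.6617 × 1.2429 = 2.0652, and θ_B(1→3) = arctan 2.0652 = 64.16°.

θ_B ≈ 64.16°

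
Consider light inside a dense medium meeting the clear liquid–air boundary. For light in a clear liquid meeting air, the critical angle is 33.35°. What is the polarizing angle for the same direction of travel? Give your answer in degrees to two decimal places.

θ_B ≈ 28.80°

At the critical angle sin θ_c = n₂/n₁, giving n₂/n₁ = sin 33.35° = 0.5498.
Then tan θ_B = n₂/n₁ = 0.5498, so θ_B = arctan 0.5498 = 28.80°.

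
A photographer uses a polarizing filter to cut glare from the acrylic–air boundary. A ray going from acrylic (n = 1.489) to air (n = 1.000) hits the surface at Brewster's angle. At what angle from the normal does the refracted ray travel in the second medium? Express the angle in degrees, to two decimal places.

θ_t ≈ 56.12°

tan θ_B = n₂/n₁ = 1.000/1.489 = 0.6716, so θ_B = 33.88°.
The refracted ray is perpendicular to the reflected ray, so θ_t = 90° − θ_B = 56.12°.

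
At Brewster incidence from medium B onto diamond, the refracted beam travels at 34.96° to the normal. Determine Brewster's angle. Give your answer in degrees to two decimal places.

Since the reflected and refracted rays are at right angles at the polarizing angle, θ_B + θ_t = 90°.
θ_B = 90° − 34.96° = 55.04°.

θ_B ≈ 55.04°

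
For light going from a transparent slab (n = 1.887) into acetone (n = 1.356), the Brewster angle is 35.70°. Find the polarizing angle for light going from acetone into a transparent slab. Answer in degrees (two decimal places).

tan θ_B' = n₁/n₂ = 1/tan θ_B, so θ_B' = 90° − θ_B.
θ_B' = 90° − 35.70° = 54.30°.

θ_B' ≈ 54.30°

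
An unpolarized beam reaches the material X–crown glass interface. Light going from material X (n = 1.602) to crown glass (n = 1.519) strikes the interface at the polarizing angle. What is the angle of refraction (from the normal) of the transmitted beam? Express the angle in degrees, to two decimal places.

θ_t ≈ 46.52°

First find Brewster's angle: tan θ_B = 1.519/1.602 = 0.9482, giving θ_B = 43.48°.
Since θ_B + θ_t = 90° at Brewster incidence, θ_t = 90° − 43.48° = 46.52°.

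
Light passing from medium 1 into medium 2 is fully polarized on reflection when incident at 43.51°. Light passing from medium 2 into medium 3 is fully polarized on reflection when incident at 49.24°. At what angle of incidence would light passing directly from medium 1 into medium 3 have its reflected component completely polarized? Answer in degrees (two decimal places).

θ_B ≈ 47.76°

Each Brewster angle gives a ratio: n₂/n₁ = tan 43.51° = 0.9493, n₃/n₂ = tan 49.24° = 1.1601.
Multiplying, n₃/n₁ = 0.9493 × 1.1601 = 1.1013, and θ_B(1→3) = arctan 1.1013 = 47.76°.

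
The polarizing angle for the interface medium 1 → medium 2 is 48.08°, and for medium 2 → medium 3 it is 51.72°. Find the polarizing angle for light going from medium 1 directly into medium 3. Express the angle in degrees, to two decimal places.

n₂/n₁ = tan 48.08° = 1.1137 and n₃/n₂ = tan 51.72° = 1.2671.
Multiplying, n₃/n₁ = 1.1137 × 1.2671 = 1.4112, and θ_B(1→3) = arctan 1.4112 = 54.68°.

θ_B ≈ 54.68°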